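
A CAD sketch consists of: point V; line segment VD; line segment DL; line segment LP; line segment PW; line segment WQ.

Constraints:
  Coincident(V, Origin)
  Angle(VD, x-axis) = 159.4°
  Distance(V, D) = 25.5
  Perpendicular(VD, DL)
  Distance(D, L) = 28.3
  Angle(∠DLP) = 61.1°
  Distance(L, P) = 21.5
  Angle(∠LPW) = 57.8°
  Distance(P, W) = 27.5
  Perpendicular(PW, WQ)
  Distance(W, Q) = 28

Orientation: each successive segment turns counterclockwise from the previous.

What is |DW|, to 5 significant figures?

6.9949

V is at the origin; VD runs at 159.4° with length 25.5, so D = (-23.870, 8.9720). VD ⟂ DL, so DL runs at -110.60°; with |DL| = 28.3, L = (-33.827, -17.519). ∠DLP = 61.1° gives LP at 8.3000° from the x-axis; with |LP| = 21.5, P = (-12.552, -14.415). ∠LPW = 57.8° gives PW at 130.50° from the x-axis; with |PW| = 27.5, W = (-30.412, 6.4963). Then |DW| = |W − D| = 6.9949.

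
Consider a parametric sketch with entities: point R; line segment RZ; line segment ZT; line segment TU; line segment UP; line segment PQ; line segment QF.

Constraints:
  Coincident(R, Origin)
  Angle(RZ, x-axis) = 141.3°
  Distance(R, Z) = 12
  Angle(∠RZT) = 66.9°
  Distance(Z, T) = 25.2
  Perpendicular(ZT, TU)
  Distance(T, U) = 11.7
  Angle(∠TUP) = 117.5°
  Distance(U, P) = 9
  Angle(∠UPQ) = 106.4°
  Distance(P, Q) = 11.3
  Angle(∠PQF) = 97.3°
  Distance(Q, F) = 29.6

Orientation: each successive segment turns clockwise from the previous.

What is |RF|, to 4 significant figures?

35.15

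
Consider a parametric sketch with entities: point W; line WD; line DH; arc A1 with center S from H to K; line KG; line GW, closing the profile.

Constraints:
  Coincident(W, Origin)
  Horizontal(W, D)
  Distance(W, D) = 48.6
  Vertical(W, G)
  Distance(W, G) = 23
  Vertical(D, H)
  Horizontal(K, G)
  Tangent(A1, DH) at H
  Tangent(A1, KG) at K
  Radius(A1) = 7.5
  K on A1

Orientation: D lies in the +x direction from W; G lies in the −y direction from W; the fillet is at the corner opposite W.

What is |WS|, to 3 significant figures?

43.9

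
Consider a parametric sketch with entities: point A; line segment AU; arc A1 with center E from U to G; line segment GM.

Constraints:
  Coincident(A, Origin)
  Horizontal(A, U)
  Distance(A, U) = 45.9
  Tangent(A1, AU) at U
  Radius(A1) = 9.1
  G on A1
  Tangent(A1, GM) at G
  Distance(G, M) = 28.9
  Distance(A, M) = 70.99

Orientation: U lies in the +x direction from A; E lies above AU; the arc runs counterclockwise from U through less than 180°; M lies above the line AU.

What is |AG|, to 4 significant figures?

55.15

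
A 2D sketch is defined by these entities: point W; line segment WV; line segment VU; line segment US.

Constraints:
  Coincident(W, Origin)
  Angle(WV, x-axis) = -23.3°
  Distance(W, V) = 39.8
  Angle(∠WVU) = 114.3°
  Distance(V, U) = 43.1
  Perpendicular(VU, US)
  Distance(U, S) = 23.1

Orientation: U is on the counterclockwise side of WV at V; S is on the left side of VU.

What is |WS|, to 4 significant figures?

60.92

W is at the origin; WV runs at -23.3° with length 39.8, so V = 39.8·(cos -23.3°, sin -23.3°) = (36.55, -15.74). ∠WVU = 114.3°, so VU runs at -23.3° + (180° − 114.3°) = 42.40° from the x-axis; with |VU| = 43.1, U = V + 43.1·(cos 42.40°, sin 42.40°) = (68.38, 13.32). VU is perpendicular to US; with |US| = 23.1 on the left of VU, S = U + 23.1·(-0.6743, 0.7385) = (52.81, 30.38). Then |WS| = |S − W| = 60.92.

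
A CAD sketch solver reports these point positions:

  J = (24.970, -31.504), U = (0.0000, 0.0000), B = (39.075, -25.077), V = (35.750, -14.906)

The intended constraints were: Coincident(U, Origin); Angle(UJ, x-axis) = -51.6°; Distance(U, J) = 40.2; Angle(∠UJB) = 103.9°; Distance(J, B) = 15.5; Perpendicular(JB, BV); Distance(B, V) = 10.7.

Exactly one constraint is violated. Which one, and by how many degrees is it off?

Perpendicular(JB, BV) — off by 6.39°.

U = (0.00, 0.00) ✓; UJ at -51.60° ✓; |UJ| = 40.20 ✓; ∠UJB = 103.9° ✓; |JB| = 15.50 ✓; ∠(JB, BV) = 83.61° ✗; |BV| = 10.70 ✓.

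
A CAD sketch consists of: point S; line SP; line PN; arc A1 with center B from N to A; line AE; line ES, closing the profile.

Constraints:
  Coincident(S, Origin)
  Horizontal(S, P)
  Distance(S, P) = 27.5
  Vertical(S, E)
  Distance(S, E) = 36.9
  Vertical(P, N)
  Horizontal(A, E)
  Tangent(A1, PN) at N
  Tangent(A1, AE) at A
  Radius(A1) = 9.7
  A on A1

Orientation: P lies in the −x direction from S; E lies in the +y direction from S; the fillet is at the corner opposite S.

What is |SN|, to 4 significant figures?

38.68

The virtual corner opposite S is at (-27.50, 36.90). The tangent condition forces BN to be normal to PN and tangency of A1 to AE means the radius BA is perpendicular to AE, with radius 9.7, so the center B sits 9.7 in from both sides at B = (-17.80, 27.20). That places the tangent points at N = (-27.50, 27.20) on PN and A = (-17.80, 36.90) on AE. Then |SN| = |N − S| = 38.68.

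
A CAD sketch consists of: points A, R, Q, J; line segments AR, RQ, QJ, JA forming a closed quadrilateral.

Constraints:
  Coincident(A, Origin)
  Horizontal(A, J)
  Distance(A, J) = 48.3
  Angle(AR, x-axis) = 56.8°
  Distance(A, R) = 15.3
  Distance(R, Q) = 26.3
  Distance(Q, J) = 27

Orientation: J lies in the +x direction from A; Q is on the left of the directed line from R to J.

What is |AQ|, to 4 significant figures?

39.72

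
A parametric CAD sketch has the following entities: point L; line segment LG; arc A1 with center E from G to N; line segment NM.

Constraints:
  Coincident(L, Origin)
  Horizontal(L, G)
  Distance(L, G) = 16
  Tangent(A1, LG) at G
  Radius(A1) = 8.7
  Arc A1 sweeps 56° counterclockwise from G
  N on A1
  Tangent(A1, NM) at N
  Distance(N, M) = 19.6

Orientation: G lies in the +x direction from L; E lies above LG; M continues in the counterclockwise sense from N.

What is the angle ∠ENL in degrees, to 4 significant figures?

43.38°

Tangency of A1 to LG means the radius EG is perpendicular to LG, so E = G + (0, 8.7) = (16.00, 8.700). On A1, G sits at bearing -90° from E; a 56° counterclockwise sweep puts N at bearing -34°, so N = E + 8.7·(cos -34°, sin -34°) = (23.21, 3.835). Then cos ∠ENL = NE·NL / (|NE||NL|), giving 43.38°.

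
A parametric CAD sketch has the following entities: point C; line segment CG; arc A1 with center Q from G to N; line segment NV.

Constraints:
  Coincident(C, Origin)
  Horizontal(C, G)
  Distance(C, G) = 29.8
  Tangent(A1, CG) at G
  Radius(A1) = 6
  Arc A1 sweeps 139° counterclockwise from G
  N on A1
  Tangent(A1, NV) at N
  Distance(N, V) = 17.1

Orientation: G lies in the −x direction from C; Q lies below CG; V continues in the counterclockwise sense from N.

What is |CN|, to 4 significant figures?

35.34

C is at the origin; C and G share the same y with |CG| = 29.8 and G on the −x side, so G = (-29.80, 0.000). A1 meets CG tangentially, so QG is at right angles to CG, so Q = G + (0, -6) = (-29.80, -6.000). On A1, G sits at bearing 90° from Q; a 139° counterclockwise sweep puts N at bearing 229°, so N = Q + 6.0·(cos 229°, sin 229°) = (-33.74, -10.53). Then |CN| = |N − C| = 35.34.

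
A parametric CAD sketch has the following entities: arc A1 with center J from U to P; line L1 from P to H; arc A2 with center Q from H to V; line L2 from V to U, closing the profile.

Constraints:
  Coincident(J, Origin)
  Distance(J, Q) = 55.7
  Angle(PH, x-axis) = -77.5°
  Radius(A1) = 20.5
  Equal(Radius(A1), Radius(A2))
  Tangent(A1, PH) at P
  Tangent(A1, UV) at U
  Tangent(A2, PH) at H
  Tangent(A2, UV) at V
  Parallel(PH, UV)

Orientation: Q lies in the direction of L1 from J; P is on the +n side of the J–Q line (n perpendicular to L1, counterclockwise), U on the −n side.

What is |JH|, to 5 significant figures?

59.353

The slot axis is L1's direction at -77.5°, so u = (cos -77.5°, sin -77.5°) = (0.21644, -0.97630) and n = (−sin -77.5°, cos -77.5°) = (0.97630, 0.21644). J is at the origin and Q lies 55.7 along u from J, so Q = 55.7·u = (12.056, -54.380). Tangency of A1 to both parallel lines with radius 20.5 puts P and U at J ± 20.5·n: P = (20.014, 4.4370), U = (-20.014, -4.4370). Equal radii place H and V the same way about Q: H = Q + 20.5·n = (32.070, -49.943), V = Q − 20.5·n = (-7.9584, -58.817). Then |JH| = |H − J| = 59.353.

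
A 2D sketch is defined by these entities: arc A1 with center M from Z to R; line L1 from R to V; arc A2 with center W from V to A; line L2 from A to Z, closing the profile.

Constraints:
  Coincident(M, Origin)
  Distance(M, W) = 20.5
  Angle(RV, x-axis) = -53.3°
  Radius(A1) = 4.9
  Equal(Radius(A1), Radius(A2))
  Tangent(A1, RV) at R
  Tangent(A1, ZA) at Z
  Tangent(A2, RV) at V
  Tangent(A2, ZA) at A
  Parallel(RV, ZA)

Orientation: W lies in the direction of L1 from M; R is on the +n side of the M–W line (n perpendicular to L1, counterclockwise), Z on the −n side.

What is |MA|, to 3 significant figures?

21.1

The slot axis is L1's direction at -53.3°, so u = (cos -53.3°, sin -53.3°) = (0.598, -0.802) and n = (−sin -53.3°, cos -53.3°) = (0.802, 0.598). M is at the origin and W lies 20.5 along u from M, so W = 20.5·u = (12.3, -16.4). Tangency of A1 to both parallel lines with radius 4.9 puts R and Z at M ± 4.9·n: R = (3.93, 2.93), Z = (-3.93, -2.93). Equal radii place V and A the same way about W: V = W + 4.9·n = (16.2, -13.5), A = W − 4.9·n = (8.32, -19.4). Then |MA| = |A − M| = 21.1.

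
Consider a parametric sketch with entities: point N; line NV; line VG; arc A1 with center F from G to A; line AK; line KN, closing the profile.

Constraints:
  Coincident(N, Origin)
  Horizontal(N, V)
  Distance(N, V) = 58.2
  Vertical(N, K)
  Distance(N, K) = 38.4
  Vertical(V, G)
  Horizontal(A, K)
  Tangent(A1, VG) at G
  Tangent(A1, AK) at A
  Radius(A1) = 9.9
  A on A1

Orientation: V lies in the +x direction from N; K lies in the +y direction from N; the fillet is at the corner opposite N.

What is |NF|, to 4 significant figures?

56.08

N is at the origin; NV is horizontal with |NV| = 58.2 and V on the +x side, so V = (58.20, 0.000). NK is vertical with |NK| = 38.4 and K on the +y side, so K = (0.000, 38.40). The virtual corner opposite N is at (58.20, 38.40). Since A1 is tangent to VG there, FG ⟂ VG and tangency of A1 to AK means the radius FA is perpendicular to AK, with radius 9.9, so the center F sits 9.9 in from both sides at F = (48.30, 28.50). Then |NF| = |F − N| = 56.08.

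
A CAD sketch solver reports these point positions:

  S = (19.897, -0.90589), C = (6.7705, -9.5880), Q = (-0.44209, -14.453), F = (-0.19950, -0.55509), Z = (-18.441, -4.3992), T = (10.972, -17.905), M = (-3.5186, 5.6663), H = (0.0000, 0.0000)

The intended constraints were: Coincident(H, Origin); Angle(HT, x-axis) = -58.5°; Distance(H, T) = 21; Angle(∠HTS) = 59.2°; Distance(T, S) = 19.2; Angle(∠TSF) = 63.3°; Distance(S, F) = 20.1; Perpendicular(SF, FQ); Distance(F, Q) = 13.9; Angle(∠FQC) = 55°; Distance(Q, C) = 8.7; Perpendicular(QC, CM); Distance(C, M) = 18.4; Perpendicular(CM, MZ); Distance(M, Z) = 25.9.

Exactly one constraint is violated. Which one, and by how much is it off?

Distance(M, Z) = 25.9 — off by 7.90.

H = (0.00, 0.00) ✓; HT at -58.50° ✓; |HT| = 21.00 ✓; ∠HTS = 59.20° ✓; |TS| = 19.20 ✓; ∠TSF = 63.30° ✓; |SF| = 20.10 ✓; ∠(SF, FQ) = 90.00° ✓; |FQ| = 13.90 ✓; ∠FQC = 55.00° ✓; |QC| = 8.700 ✓; ∠(QC, CM) = 90.00° ✓; |CM| = 18.40 ✓; ∠(CM, MZ) = 90.00° ✓; |MZ| = 18.00 ✗.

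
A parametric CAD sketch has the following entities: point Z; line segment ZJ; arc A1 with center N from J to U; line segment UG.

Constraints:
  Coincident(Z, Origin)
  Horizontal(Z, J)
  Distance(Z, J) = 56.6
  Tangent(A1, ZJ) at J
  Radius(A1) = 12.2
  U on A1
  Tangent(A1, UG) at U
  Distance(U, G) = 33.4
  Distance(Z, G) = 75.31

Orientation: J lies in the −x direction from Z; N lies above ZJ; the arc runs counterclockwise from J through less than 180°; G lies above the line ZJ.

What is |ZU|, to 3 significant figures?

48.4

Z is at the origin; Z and J share the same y with |ZJ| = 56.6 and J on the −x side, so J = (-56.6, 0.00). Tangency of A1 to ZJ means the radius NJ is perpendicular to ZJ, so N = J + (0, 12.2) = (-56.6, 12.2). Since NU ⟂ UG (tangency), |NG| = √(12.2² + 33.4²) = 35.6 regardless of where U sits on A1. So G lies on both circle(Z, 75.31) and circle(N, 35.6); the above-ZJ intersection is G = (-58.3, 47.7). U is the foot of the tangent from G: U = (-45.3, 16.9).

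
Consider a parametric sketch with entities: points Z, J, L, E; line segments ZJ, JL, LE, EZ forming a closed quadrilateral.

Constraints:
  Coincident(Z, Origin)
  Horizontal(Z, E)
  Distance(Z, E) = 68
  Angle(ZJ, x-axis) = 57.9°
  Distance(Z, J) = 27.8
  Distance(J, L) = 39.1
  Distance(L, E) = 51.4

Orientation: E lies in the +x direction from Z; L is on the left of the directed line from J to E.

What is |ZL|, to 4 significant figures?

65.73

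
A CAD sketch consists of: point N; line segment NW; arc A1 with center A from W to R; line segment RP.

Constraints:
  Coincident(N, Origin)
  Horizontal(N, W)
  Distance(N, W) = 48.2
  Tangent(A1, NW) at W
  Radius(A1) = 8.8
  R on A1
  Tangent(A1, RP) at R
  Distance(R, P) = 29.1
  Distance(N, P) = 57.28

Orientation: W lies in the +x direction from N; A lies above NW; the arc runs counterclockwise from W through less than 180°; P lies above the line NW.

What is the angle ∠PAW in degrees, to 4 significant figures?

168.8°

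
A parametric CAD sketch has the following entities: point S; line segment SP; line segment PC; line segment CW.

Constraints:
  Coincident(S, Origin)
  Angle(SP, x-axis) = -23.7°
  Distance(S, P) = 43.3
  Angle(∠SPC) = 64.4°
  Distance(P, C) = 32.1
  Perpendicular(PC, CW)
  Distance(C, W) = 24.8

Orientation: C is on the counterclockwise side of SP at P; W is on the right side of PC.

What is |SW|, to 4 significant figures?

65.24

S is at the origin; SP runs at -23.7° with length 43.3, so P = 43.3·(cos -23.7°, sin -23.7°) = (39.65, -17.40). ∠SPC = 64.4°, so PC runs at -23.7° + (180° − 64.4°) = 91.90° from the x-axis; with |PC| = 32.1, C = P + 32.1·(cos 91.90°, sin 91.90°) = (38.58, 14.68). PC is perpendicular to CW; with |CW| = 24.8 on the right of PC, W = C + 24.8·(0.9995, 0.03316) = (63.37, 15.50). Then |SW| = |W − S| = 65.24.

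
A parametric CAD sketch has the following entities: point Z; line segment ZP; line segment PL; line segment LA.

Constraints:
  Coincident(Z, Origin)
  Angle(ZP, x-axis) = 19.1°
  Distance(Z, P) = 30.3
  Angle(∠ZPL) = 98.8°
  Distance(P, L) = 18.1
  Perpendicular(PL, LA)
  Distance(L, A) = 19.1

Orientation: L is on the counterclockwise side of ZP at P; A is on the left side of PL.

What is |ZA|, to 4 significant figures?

25.19

Z is at the origin; ZP runs at 19.1° with length 30.3, so P = 30.3·(cos 19.1°, sin 19.1°) = (28.63, 9.915). ∠ZPL = 98.8°, so PL runs at 19.1° + (180° − 98.8°) = 100.3° from the x-axis; with |PL| = 18.1, L = P + 18.1·(cos 100.3°, sin 100.3°) = (25.40, 27.72). The perpendicularity gives LA at right angles to PL; with |LA| = 19.1 on the left of PL, A = L + 19.1·(-0.9839, -0.1788) = (6.603, 24.31). Then |ZA| = |A − Z| = 25.19.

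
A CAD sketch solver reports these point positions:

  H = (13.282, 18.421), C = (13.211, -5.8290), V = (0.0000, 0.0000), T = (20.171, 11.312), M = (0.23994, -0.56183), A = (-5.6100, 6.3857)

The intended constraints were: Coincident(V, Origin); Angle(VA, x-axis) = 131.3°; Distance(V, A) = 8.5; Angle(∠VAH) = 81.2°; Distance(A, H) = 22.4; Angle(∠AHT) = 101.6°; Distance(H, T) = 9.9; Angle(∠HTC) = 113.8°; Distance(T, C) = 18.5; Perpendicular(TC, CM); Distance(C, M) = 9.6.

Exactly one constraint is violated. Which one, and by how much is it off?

Distance(C, M) = 9.6 — off by 4.40.

V = (0.00, 0.00) ✓; VA at 131.3° ✓; |VA| = 8.500 ✓; ∠VAH = 81.20° ✓; |AH| = 22.40 ✓; ∠AHT = 101.6° ✓; |HT| = 9.899 ✓; ∠HTC = 113.8° ✓; |TC| = 18.50 ✓; ∠(TC, CM) = 90.00° ✓; |CM| = 14.00 ✗.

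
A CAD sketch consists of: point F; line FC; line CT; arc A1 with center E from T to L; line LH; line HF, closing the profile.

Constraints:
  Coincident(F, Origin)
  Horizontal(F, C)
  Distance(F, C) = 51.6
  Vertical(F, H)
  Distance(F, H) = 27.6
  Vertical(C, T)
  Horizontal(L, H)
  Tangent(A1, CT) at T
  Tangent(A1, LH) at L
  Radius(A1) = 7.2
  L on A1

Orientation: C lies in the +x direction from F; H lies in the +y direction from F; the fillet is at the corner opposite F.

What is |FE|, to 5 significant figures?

48.862

F is at the origin; FC is horizontal with |FC| = 51.6 and C on the +x side, so C = (51.600, 0.0000). FH is vertical with |FH| = 27.6 and H on the +y side, so H = (0.0000, 27.600). The virtual corner opposite F is at (51.600, 27.600). A1 meets CT tangentially, so ET is at right angles to CT and the tangent condition forces EL to be normal to LH, with radius 7.2, so the center E sits 7.2 in from both sides at E = (44.400, 20.400). Then |FE| = |E − F| = 48.862.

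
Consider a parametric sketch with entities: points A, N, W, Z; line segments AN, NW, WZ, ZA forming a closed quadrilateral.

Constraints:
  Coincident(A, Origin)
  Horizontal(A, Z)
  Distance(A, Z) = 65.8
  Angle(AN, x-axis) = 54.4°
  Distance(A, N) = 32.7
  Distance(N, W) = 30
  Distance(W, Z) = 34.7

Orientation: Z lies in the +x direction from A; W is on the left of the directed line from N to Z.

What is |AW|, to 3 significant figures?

57.4

Checks: |NW| = 30.00 ✓; |WZ| = 34.70 ✓.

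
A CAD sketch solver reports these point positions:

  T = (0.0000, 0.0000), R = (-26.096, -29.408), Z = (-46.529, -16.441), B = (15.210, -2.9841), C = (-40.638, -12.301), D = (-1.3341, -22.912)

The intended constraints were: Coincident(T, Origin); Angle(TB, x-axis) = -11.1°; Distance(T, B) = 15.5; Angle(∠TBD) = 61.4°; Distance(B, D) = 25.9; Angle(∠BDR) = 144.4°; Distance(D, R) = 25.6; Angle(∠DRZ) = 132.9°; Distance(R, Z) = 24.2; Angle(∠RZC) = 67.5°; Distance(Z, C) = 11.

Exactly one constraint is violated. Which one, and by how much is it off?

Distance(Z, C) = 11 — off by 3.80.

T = (0.00, 0.00) ✓; TB at -11.10° ✓; |TB| = 15.50 ✓; ∠TBD = 61.40° ✓; |BD| = 25.90 ✓; ∠BDR = 144.4° ✓; |DR| = 25.60 ✓; ∠DRZ = 132.9° ✓; |RZ| = 24.20 ✓; ∠RZC = 67.50° ✓; |ZC| = 7.200 ✗.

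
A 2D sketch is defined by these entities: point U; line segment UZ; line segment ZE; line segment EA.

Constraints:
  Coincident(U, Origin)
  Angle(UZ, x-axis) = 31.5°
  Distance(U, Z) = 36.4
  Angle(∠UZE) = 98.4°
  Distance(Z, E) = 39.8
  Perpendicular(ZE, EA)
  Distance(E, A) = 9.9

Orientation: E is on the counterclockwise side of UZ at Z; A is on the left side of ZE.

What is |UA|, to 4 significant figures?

52.13

∠UZE = 98.4°, so ZE runs at 31.5° + (180° − 98.4°) = 113.1° from the x-axis; with |ZE| = 39.8, E = Z + 39.8·(cos 113.1°, sin 113.1°) = (15.42, 55.63). ZE ⟂ EA; with |EA| = 9.9 on the left of ZE, A = E + 9.9·(-0.9198, -0.3923) = (6.315, 51.74). Then |UA| = |A − U| = 52.13.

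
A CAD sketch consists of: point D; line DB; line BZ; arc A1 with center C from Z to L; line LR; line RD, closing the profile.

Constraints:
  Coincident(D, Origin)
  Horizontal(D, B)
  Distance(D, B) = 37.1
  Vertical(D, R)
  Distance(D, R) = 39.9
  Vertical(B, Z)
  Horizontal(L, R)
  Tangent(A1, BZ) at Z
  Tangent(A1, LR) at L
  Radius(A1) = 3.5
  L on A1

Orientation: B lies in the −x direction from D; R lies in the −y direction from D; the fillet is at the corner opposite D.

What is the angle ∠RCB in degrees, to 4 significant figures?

101.4°

D is at the origin; DB is horizontal with |DB| = 37.1 and B on the −x side, so B = (-37.10, 0.000). D and R share the same x with |DR| = 39.9 and R on the −y side, so R = (0.000, -39.90). The virtual corner opposite D is at (-37.10, -39.90). A1 meets BZ tangentially, so CZ is at right angles to BZ and tangency of A1 to LR means the radius CL is perpendicular to LR, with radius 3.5, so the center C sits 3.5 in from both sides at C = (-33.60, -36.40). Then cos ∠RCB = CR·CB / (|CR||CB|), giving 101.4°.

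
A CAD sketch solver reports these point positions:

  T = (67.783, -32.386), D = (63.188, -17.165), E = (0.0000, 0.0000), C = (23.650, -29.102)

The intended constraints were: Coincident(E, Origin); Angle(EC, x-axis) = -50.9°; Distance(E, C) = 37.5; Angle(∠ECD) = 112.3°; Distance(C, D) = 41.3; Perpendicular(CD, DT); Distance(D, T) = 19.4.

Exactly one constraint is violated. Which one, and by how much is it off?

Distance(D, T) = 19.4 — off by 3.50.

E = (0.00, 0.00) ✓; EC at -50.90° ✓; |EC| = 37.50 ✓; ∠ECD = 112.3° ✓; |CD| = 41.30 ✓; ∠(CD, DT) = 90.00° ✓; |DT| = 15.90 ✗.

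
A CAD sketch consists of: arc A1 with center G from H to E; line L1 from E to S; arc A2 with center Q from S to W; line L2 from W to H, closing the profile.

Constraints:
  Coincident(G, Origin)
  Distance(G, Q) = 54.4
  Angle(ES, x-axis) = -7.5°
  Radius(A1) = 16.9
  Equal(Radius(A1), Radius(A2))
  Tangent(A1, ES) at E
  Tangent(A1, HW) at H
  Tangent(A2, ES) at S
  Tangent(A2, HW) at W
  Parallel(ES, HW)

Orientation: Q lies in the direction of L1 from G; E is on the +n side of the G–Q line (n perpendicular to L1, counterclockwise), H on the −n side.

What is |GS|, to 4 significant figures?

56.96

Tangency of A1 to both parallel lines with radius 16.9 puts E and H at G ± 16.9·n: E = (2.206, 16.76), H = (-2.206, -16.76). Equal radii place S and W the same way about Q: S = Q + 16.9·n = (56.14, 9.655), W = Q − 16.9·n = (51.73, -23.86). Then |GS| = |S − G| = 56.96.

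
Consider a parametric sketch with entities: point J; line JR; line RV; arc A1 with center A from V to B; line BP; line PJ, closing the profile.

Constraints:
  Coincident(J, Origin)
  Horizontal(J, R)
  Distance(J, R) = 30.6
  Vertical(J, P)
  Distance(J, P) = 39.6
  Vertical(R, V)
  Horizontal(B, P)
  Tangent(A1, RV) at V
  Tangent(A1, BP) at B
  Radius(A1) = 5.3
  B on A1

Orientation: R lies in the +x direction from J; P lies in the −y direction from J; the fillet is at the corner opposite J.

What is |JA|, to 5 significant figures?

42.621

J is at the origin; J and R share the same y with |JR| = 30.6 and R on the +x side, so R = (30.600, 0.0000). JP is vertical with |JP| = 39.6 and P on the −y side, so P = (0.0000, -39.600). The virtual corner opposite J is at (30.600, -39.600). Tangency of A1 to RV means the radius AV is perpendicular to RV and since A1 is tangent to BP there, AB ⟂ BP, with radius 5.3, so the center A sits 5.3 in from both sides at A = (25.300, -34.300). Then |JA| = |A − J| = 42.621.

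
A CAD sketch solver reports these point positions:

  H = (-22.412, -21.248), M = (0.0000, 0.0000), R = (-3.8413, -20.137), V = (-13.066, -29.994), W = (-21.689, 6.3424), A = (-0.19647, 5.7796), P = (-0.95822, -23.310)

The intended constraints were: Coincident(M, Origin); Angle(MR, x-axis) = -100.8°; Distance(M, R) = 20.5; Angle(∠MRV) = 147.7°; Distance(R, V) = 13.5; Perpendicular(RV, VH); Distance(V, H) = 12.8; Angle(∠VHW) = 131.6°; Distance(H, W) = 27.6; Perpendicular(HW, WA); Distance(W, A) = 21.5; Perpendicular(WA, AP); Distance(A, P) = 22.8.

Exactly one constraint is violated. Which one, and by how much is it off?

Distance(A, P) = 22.8 — off by 6.30.

M = (0.00, 0.00) ✓; MR at -100.8° ✓; |MR| = 20.50 ✓; ∠MRV = 147.7° ✓; |RV| = 13.50 ✓; ∠(RV, VH) = 90.00° ✓; |VH| = 12.80 ✓; ∠VHW = 131.6° ✓; |HW| = 27.60 ✓; ∠(HW, WA) = 90.00° ✓; |WA| = 21.50 ✓; ∠(WA, AP) = 90.00° ✓; |AP| = 29.10 ✗.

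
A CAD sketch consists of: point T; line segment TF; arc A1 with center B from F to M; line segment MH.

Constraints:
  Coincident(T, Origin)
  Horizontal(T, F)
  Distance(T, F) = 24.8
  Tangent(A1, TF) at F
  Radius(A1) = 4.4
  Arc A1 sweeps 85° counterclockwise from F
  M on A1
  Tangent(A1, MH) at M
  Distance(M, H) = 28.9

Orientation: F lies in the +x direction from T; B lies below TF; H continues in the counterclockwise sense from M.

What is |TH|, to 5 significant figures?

37.371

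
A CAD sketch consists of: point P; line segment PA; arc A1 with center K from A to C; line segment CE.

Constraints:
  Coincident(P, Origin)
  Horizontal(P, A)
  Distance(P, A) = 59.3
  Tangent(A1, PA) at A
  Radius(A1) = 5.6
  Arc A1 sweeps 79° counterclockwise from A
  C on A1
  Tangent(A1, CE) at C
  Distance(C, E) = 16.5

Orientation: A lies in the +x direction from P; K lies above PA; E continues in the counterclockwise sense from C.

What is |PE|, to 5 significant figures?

71.037

On A1, A sits at bearing -90° from K; a 79° counterclockwise sweep puts C at bearing -11°, so C = K + 5.6·(cos -11°, sin -11°) = (64.797, 4.5315). Since A1 is tangent to CE there, KC ⟂ CE, so CE runs along (−sin -11°, cos -11°); with |CE| = 16.5, E = (67.945, 20.728). Then |PE| = |E − P| = 71.037.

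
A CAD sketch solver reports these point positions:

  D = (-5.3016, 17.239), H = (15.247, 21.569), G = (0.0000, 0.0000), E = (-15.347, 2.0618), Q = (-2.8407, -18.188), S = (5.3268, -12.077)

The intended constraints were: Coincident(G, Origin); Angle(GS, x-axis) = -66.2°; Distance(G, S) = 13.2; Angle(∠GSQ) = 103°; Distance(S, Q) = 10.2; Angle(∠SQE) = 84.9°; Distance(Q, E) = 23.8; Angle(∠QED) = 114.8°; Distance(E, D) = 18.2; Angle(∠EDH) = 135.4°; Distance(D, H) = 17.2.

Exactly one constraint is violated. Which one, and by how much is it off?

Distance(D, H) = 17.2 — off by 3.80.

G = (0.00, 0.00) ✓; GS at -66.20° ✓; |GS| = 13.20 ✓; ∠GSQ = 103.0° ✓; |SQ| = 10.20 ✓; ∠SQE = 84.90° ✓; |QE| = 23.80 ✓; ∠QED = 114.8° ✓; |ED| = 18.20 ✓; ∠EDH = 135.4° ✓; |DH| = 21.00 ✗.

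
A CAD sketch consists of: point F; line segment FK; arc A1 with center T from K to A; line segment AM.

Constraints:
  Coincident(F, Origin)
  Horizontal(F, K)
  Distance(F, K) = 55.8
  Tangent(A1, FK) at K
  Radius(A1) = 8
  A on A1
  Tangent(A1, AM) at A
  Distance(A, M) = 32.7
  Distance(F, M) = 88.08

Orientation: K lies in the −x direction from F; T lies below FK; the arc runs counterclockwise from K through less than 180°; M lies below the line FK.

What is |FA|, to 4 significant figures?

61.67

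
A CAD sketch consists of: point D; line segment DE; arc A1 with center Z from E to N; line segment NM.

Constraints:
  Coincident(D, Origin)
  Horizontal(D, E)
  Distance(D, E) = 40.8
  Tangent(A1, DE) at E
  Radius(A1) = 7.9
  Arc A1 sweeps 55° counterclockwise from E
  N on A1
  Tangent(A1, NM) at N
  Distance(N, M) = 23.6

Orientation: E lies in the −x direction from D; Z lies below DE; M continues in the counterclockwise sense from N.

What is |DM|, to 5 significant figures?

64.907

D is at the origin; D and E share the same y with |DE| = 40.8 and E on the −x side, so E = (-40.800, 0.0000). The tangent condition forces ZE to be normal to DE, so Z = E + (0, -7.9) = (-40.800, -7.9000). On A1, E sits at bearing 90° from Z; a 55° counterclockwise sweep puts N at bearing 145°, so N = Z + 7.9·(cos 145°, sin 145°) = (-47.271, -3.3687). The tangent condition forces ZN to be normal to NM, so NM runs along (−sin 145°, cos 145°); with |NM| = 23.6, M = (-60.808, -22.701). Then |DM| = |M − D| = 64.907.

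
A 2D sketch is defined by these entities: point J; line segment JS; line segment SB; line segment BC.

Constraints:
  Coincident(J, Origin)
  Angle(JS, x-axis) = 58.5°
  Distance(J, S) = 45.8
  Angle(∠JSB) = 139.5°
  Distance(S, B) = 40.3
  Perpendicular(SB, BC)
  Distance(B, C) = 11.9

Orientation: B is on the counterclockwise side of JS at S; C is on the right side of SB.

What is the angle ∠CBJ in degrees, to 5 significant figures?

111.60°

J is at the origin; JS runs at 58.5° with length 45.8, so S = 45.8·(cos 58.5°, sin 58.5°) = (23.930, 39.051). ∠JSB = 139.5°, so SB runs at 58.5° + (180° − 139.5°) = 99.000° from the x-axis; with |SB| = 40.3, B = S + 40.3·(cos 99.000°, sin 99.000°) = (17.626, 78.855). The perpendicularity gives BC at right angles to SB; with |BC| = 11.9 on the right of SB, C = B + 11.9·(0.98769, 0.15643) = (29.380, 80.716). Then cos ∠CBJ = BC·BJ / (|BC||BJ|), giving 111.60°.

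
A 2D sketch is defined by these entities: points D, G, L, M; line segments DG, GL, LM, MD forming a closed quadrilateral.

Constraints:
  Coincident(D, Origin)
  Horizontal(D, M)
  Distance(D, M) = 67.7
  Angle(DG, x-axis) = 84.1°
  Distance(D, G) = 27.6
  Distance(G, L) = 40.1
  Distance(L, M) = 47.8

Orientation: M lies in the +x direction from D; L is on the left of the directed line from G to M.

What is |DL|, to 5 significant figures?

57.072

Checks: |GL| = 40.10 ✓; |LM| = 47.80 ✓.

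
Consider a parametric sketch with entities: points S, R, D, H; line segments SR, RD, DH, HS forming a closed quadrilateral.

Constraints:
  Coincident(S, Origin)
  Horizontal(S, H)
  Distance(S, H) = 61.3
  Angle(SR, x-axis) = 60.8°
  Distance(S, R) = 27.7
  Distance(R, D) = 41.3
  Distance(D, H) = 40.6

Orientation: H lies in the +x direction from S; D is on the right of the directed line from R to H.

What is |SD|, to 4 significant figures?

28.64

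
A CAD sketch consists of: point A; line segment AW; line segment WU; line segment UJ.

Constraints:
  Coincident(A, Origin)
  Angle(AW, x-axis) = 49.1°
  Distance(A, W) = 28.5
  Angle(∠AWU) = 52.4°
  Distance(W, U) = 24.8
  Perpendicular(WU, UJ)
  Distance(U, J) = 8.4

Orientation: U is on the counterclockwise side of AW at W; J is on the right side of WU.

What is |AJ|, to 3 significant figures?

31.9

A is at the origin; AW runs at 49.1° with length 28.5, so W = 28.5·(cos 49.1°, sin 49.1°) = (18.7, 21.5). ∠AWU = 52.4°, so WU runs at 49.1° + (180° − 52.4°) = 177° from the x-axis; with |WU| = 24.8, U = W + 24.8·(cos 177°, sin 177°) = (-6.10, 23.0). The perpendicularity gives UJ at right angles to WU; with |UJ| = 8.4 on the right of WU, J = U + 8.4·(0.0576, 0.998) = (-5.62, 31.4). Then |AJ| = |J − A| = 31.9.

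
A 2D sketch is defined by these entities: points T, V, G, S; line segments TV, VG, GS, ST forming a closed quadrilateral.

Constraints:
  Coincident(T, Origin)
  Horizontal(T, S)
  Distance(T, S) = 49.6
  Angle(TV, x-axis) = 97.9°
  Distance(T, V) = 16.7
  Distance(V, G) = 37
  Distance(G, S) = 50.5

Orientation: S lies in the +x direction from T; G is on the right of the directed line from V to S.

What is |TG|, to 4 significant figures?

20.30

T is at the origin; T and S share the same y with |TS| = 49.6 and S in +x, so S = (49.6, 0). TV runs at 97.9° with |TV| = 16.7, so V = (-2.295, 16.54). G is determined by |VG| = 37.0 and |GS| = 50.5 together: it lies at the intersection of circle(V, 37.0) and circle(S, 50.5). With |VS| = 54.47, the foot of the radical line on VS is 16.39 from V and the perpendicular offset is √(37.0² − 16.39²) = 33.17. Taking the right-of-VS solution: G = (3.247, -20.04).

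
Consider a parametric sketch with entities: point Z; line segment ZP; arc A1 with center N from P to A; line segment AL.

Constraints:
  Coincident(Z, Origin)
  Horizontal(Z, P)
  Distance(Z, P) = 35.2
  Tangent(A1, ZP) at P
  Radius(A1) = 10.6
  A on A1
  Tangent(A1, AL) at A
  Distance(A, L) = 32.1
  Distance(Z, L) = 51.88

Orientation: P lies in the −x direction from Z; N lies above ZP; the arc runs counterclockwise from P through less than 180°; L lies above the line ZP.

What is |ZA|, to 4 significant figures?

27.30

Z is at the origin; Z and P share the same y with |ZP| = 35.2 and P on the −x side, so P = (-35.20, 0.000). A1 meets ZP tangentially, so NP is at right angles to ZP, so N = P + (0, 10.6) = (-35.20, 10.60). Since NA ⟂ AL (tangency), |NL| = √(10.6² + 32.1²) = 33.80 regardless of where A sits on A1. So L lies on both circle(Z, 51.88) and circle(N, 33.80); the above-ZP intersection is L = (-28.05, 43.64). A is the foot of the tangent from L: A = (-24.66, 11.72).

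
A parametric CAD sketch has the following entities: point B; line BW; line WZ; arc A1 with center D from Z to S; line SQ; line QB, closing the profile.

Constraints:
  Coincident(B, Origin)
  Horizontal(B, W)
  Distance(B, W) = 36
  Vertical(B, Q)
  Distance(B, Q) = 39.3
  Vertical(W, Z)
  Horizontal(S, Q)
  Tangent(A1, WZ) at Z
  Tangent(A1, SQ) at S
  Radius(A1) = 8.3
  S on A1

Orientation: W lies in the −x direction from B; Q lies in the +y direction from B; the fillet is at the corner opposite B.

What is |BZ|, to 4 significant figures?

47.51

B is at the origin; B and W share the same y with |BW| = 36.0 and W on the −x side, so W = (-36.00, 0.000). B and Q share the same x with |BQ| = 39.3 and Q on the +y side, so Q = (0.000, 39.30). The virtual corner opposite B is at (-36.00, 39.30). Since A1 is tangent to WZ there, DZ ⟂ WZ and tangency of A1 to SQ means the radius DS is perpendicular to SQ, with radius 8.3, so the center D sits 8.3 in from both sides at D = (-27.70, 31.00). That places the tangent points at Z = (-36.00, 31.00) on WZ and S = (-27.70, 39.30) on SQ. Then |BZ| = |Z − B| = 47.51.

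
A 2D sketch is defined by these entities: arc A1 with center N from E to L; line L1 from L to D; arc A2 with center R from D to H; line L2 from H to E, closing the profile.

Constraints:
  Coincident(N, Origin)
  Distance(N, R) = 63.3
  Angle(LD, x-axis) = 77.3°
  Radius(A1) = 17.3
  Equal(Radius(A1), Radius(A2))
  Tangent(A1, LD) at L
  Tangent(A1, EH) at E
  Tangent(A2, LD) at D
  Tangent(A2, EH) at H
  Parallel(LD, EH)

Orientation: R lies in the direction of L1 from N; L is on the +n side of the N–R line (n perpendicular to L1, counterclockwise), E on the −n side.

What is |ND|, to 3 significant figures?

65.6

The slot axis is L1's direction at 77.3°, so u = (cos 77.3°, sin 77.3°) = (0.220, 0.976) and n = (−sin 77.3°, cos 77.3°) = (-0.976, 0.220). N is at the origin and R lies 63.3 along u from N, so R = 63.3·u = (13.9, 61.8). Tangency of A1 to both parallel lines with radius 17.3 puts L and E at N ± 17.3·n: L = (-16.9, 3.80), E = (16.9, -3.80). Equal radii place D and H the same way about R: D = R + 17.3·n = (-2.96, 65.6), H = R − 17.3·n = (30.8, 57.9). Then |ND| = |D − N| = 65.6.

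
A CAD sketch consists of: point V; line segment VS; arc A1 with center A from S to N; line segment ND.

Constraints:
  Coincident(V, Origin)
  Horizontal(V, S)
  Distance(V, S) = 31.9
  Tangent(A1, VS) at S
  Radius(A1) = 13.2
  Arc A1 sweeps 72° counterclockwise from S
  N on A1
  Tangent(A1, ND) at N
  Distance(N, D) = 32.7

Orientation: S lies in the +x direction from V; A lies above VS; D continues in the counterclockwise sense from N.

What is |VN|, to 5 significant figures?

45.380

V is at the origin; VS is horizontal with |VS| = 31.9 and S on the +x side, so S = (31.900, 0.0000). Since A1 is tangent to VS there, AS ⟂ VS, so A = S + (0, 13.2) = (31.900, 13.200). On A1, S sits at bearing -90° from A; a 72° counterclockwise sweep puts N at bearing -18°, so N = A + 13.2·(cos -18°, sin -18°) = (44.454, 9.1210). Then |VN| = |N − V| = 45.380.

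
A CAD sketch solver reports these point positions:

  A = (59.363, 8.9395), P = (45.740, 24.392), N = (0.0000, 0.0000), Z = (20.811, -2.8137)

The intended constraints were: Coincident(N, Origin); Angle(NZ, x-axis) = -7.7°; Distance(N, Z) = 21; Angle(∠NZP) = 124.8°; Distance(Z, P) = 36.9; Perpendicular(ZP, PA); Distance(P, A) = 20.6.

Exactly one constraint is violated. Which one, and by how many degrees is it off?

Perpendicular(ZP, PA) — off by 6.10°.

N = (0.00, 0.00) ✓; NZ at -7.700° ✓; |NZ| = 21.00 ✓; ∠NZP = 124.8° ✓; |ZP| = 36.90 ✓; ∠(ZP, PA) = 96.10° ✗; |PA| = 20.60 ✓.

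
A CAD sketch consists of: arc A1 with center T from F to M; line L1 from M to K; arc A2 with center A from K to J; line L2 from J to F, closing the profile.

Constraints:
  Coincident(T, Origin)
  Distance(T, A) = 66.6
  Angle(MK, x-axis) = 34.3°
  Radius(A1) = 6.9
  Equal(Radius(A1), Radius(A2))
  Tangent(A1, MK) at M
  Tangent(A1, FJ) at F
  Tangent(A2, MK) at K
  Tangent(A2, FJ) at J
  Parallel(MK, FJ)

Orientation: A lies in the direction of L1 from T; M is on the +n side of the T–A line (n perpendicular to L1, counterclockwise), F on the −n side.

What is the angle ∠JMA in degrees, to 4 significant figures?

5.791°

The slot axis is L1's direction at 34.3°, so u = (cos 34.3°, sin 34.3°) = (0.8261, 0.5635) and n = (−sin 34.3°, cos 34.3°) = (-0.5635, 0.8261). T is at the origin and A lies 66.6 along u from T, so A = 66.6·u = (55.02, 37.53). Tangency of A1 to both parallel lines with radius 6.9 puts M and F at T ± 6.9·n: M = (-3.888, 5.700), F = (3.888, -5.700). Equal radii place K and J the same way about A: K = A + 6.9·n = (51.13, 43.23), J = A − 6.9·n = (58.91, 31.83). Then cos ∠JMA = MJ·MA / (|MJ||MA|), giving 5.791°.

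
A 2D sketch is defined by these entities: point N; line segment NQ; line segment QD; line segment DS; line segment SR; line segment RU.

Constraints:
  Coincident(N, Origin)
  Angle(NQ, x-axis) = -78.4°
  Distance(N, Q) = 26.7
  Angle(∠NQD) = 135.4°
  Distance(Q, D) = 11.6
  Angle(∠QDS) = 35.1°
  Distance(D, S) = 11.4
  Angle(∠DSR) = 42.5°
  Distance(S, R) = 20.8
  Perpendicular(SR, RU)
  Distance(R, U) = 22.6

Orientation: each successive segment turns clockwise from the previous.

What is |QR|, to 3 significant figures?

15.3

N is at the origin; NQ runs at -78.4° with length 26.7, so Q = (5.37, -26.2). ∠NQD = 135.4° gives QD at -123° from the x-axis; with |QD| = 11.6, D = (-0.949, -35.9). ∠QDS = 35.1° gives DS at 92.1° from the x-axis; with |DS| = 11.4, S = (-1.37, -24.5). ∠DSR = 42.5° gives SR at -45.4° from the x-axis; with |SR| = 20.8, R = (13.2, -39.3). Then |QR| = |R − Q| = 15.3.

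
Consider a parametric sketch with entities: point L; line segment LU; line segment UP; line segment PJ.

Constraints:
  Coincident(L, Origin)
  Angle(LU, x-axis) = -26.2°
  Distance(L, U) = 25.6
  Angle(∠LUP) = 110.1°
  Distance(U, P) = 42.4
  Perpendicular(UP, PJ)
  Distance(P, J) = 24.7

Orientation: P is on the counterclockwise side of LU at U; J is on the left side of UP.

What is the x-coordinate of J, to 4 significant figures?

36.56

L is at the origin; LU runs at -26.2° with length 25.6, so U = 25.6·(cos -26.2°, sin -26.2°) = (22.97, -11.30). ∠LUP = 110.1°, so UP runs at -26.2° + (180° − 110.1°) = 43.70° from the x-axis; with |UP| = 42.4, P = U + 42.4·(cos 43.70°, sin 43.70°) = (53.62, 17.99). UP ⟂ PJ; with |PJ| = 24.7 on the left of UP, J = P + 24.7·(-0.6909, 0.7230) = (36.56, 35.85). So J.x = 36.56.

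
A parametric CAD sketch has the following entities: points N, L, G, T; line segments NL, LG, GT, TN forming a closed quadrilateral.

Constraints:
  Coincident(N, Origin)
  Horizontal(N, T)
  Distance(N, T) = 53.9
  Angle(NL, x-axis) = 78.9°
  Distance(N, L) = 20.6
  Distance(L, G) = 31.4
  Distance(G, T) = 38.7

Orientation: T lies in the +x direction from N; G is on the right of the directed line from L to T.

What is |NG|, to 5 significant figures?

18.385

N is at the origin; NT is horizontal with |NT| = 53.9 and T in +x, so T = (53.9, 0). NL runs at 78.9° with |NL| = 20.6, so L = (3.9660, 20.215). G is determined by |LG| = 31.4 and |GT| = 38.7 together: it lies at the intersection of circle(L, 31.4) and circle(T, 38.7). With |LT| = 53.871, the foot of the radical line on LT is 22.186 from L and the perpendicular offset is √(31.4² − 22.186²) = 22.221. Taking the right-of-LT solution: G = (16.192, -8.7073).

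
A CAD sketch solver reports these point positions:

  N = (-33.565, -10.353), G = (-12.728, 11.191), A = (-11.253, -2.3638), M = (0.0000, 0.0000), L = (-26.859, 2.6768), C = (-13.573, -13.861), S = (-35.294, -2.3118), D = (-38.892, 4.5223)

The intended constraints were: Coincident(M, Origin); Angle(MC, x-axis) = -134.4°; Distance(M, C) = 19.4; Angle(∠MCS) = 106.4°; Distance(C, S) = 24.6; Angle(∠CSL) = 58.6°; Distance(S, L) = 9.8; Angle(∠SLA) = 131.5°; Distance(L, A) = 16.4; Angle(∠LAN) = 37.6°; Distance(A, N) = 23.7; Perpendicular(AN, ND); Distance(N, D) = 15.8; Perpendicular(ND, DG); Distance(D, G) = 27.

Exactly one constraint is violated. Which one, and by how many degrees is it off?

Perpendicular(ND, DG) — off by 5.40°.

M = (0.00, 0.00) ✓; MC at -134.4° ✓; |MC| = 19.40 ✓; ∠MCS = 106.4° ✓; |CS| = 24.60 ✓; ∠CSL = 58.60° ✓; |SL| = 9.800 ✓; ∠SLA = 131.5° ✓; |LA| = 16.40 ✓; ∠LAN = 37.60° ✓; |AN| = 23.70 ✓; ∠(AN, ND) = 90.00° ✓; |ND| = 15.80 ✓; ∠(ND, DG) = 95.40° ✗; |DG| = 27.00 ✓.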